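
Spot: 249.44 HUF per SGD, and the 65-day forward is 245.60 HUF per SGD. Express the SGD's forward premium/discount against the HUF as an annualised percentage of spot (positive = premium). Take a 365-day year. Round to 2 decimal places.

-8.64%

T = 65/365 years.
Period premium: (245.60 − 249.44)/249.44 = -0.0153945.
×(1/T) gives -8.64% p.a.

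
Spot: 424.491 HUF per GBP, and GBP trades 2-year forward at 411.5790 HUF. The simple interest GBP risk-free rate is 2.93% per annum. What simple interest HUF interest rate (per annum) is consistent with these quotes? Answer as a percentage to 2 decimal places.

1.32%

T = 2 years.
F/S = 411.579/424.491 = 0.9695824 = (growth of HUF) / (growth of GBP).
GBP growth factor: 1 + 0.0293×2 = 1.058600.
So the HUF growth factor = 1.0263999.
r = (1.0263999 − 1)/2 = 0.013200 → 1.32%.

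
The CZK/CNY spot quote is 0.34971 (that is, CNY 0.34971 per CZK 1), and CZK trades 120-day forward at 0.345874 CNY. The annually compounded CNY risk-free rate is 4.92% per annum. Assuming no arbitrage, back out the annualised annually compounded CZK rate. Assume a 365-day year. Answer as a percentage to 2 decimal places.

T = 120/365 years.
F/S = 0.345874/0.34971 = 0.9890309 = (growth of CNY) / (growth of CZK).
CNY growth factor: (1 + 0.0492)^(120/365) = 1.0159153.
So the CZK growth factor = 1.0271826.
Annualise: 1.0271826^(365/120) − 1 = 0.084996 = 8.50%.

8.50%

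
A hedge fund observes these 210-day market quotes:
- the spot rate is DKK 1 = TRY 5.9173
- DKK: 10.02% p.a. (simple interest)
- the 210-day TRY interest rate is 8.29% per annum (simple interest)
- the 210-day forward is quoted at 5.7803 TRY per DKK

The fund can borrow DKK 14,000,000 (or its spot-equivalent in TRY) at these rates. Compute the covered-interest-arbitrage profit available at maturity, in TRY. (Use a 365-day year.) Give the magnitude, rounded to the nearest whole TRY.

TRY 1,204,008

T = 210/365 years.
Keep in DKK, deliver into the forward: 14,000,000·1.0576493151·5.7803 = TRY 85,589,424.71.
Swap to TRY now, deposit: 14,000,000·5.9173·1.0476958904 = TRY 86,793,432.49.
The quoted forward undervalues DKK, so borrow DKK, convert to TRY at spot, deposit the TRY at 8.29%, and buy DKK forward at 5.7803 to cover the loan.
The gap between the two covered legs is TRY 1,204,008.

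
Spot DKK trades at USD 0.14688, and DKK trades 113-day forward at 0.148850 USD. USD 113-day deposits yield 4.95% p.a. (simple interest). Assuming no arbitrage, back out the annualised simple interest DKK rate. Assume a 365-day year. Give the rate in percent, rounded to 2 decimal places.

T = 113/365 years.
CIP gives F = S · g_USD/g_DKK, so g_USD/g_DKK = 0.14885/0.14688 = 1.0134123.
USD growth factor: 1 + 0.0495×113/365 = 1.0153247.
So the DKK growth factor = 1.0018871.
r = (1.0018871 − 1)/(113/365) = 0.006096 → 0.61%.

0.61%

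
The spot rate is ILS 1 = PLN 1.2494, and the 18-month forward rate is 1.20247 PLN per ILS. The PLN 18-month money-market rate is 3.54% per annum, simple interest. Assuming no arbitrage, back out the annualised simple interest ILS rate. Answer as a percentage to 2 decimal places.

T = 18/12 years.
F/S = 1.20247/1.2494 = 0.9624380 = (growth of PLN) / (growth of ILS).
The PLN side grows by 1 + 0.0354×18/12 = 1.053100.
That pins the ILS growth at 1.0942004.
r = (1.0942004 − 1)/(18/12) = 0.062800 → 6.28%.

6.28%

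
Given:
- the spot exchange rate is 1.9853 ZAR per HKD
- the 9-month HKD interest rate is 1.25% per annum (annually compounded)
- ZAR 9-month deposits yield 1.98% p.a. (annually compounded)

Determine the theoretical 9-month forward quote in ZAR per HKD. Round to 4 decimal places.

1.9960

T = 9/12 years.
ZAR accumulates by (1 + 0.0198)^(9/12) = 1.0148135.
HKD growth factor: (1 + 0.0125)^(9/12) = 1.0093604.
Forward (ZAR per HKD) = 1.9853 × 1.0148135 / 1.0093604 = 1.996026.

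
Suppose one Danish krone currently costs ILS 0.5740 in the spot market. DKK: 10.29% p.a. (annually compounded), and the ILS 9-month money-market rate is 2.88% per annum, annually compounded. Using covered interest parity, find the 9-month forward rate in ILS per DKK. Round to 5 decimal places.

0.54483

T = 9/12 years.
ILS growth factor: (1 + 0.0288)^(9/12) = 1.0215232.
DKK accumulates by (1 + 0.1029)^(9/12) = 1.0762226.
So F = 0.574 × 1.0215232 / 1.0762226 = 0.5448262 (ILS/DKK).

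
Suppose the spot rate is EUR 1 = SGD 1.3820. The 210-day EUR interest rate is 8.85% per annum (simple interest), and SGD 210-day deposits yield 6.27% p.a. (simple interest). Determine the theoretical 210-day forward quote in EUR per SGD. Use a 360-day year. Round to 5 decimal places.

0.73409

T = 210/360 years.
Growth of 1 SGD over T: 1 + 0.0627×210/360 = 1.036575.
Growth of 1 EUR over T: 1 + 0.0885×210/360 = 1.051625.
Forward (SGD per EUR) = 1.382 × 1.036575 / 1.051625 = 1.362222.
Invert for EUR per SGD: 1 / 1.362222 = 0.73409.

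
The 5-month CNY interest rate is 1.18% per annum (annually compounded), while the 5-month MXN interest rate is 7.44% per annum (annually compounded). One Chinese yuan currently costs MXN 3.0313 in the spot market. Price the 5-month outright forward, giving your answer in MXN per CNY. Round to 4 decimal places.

3.1081

T = 5/12 years.
MXN growth factor: (1 + 0.0744)^(5/12) = 1.0303525.
Growth of 1 CNY over T: (1 + 0.0118)^(5/12) = 1.0048998.
Forward (MXN per CNY) = 3.0313 × 1.0303525 / 1.0048998 = 3.108079.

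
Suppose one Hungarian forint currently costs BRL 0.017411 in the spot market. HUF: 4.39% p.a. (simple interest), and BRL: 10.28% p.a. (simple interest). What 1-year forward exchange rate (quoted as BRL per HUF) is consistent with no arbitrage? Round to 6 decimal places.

0.018393

T = 1 year.
Growth of 1 BRL over T: 1 + 0.1028×1 = 1.102800.
HUF accumulates by 1 + 0.0439×1 = 1.043900.
So F = 0.017411 × 1.102800 / 1.043900 = 0.01839338 (BRL/HUF).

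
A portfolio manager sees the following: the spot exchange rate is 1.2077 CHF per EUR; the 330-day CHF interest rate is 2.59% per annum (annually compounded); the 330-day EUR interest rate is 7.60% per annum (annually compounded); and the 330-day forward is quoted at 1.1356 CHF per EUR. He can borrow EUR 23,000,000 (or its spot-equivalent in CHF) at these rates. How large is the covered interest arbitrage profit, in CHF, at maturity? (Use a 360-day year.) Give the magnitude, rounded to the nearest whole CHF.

T = 330/360 years.
Invest the EUR and cover forward: 23,000,000 × 1.0694518811 × 1.1356 = CHF 27,932,799.79.
Convert at spot and invest in CHF: 23,000,000 × 1.2077 × 1.0237162819 = CHF 28,435,869.53.
The quoted forward undervalues EUR, so borrow EUR, convert to CHF at spot, deposit the CHF at 2.59%, and buy EUR forward at 1.1356 to cover the loan.
Arbitrage profit = |27,932,799.79 − 28,435,869.53| = CHF 503,070.

CHF 503,070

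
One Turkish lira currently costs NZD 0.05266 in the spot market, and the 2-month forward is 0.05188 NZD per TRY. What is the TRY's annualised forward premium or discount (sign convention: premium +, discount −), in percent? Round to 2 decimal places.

T = 2/12 years.
(F − S)/S = (0.05188 − 0.05266)/0.05266 = -0.0148120.
×(1/T) gives -8.89% p.a.

-8.89%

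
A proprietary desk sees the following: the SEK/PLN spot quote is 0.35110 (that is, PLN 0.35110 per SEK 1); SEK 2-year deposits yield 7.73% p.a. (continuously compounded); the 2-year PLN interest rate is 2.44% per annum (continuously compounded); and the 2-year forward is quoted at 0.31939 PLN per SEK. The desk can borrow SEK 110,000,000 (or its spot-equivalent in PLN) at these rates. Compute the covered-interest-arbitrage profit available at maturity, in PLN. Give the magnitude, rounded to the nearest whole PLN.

T = 2 years.
Keep in SEK, deliver into the forward: 110,000,000·1.1671909913·0.31939 = PLN 41,006,804.38.
Swap to PLN now, deposit: 110,000,000·0.35110·1.0500103277 = PLN 40,552,448.87.
The quoted forward overvalues SEK, so borrow PLN, buy SEK at spot, deposit the SEK at 7.73%, and sell the proceeds forward at 0.31939.
The gap between the two covered legs is PLN 454,356.

PLN 454,356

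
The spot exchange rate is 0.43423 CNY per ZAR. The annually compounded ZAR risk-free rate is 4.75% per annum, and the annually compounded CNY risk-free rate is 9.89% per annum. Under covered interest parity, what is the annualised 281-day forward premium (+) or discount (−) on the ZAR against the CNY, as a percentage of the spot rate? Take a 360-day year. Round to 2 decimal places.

T = 281/360 years.
No-arbitrage forward: 0.43423 × 1.0763912 / 1.0368868 = 0.45077375 CNY/ZAR.
Annualised premium = (F − S)/S × (1/T) = (0.45077375 − 0.43423)/0.43423 ÷ (281/360) = 4.88%.

+4.88%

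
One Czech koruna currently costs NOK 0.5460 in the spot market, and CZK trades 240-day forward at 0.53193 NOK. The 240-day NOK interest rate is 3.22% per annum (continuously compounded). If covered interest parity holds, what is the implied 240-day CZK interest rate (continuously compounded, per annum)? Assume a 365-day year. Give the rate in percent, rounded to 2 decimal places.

T = 240/365 years.
CIP gives F = S · g_NOK/g_CZK, so g_NOK/g_CZK = 0.53193/0.546 = 0.9742308.
The NOK side grows by e^(0.0322×240/365) = 1.0213983.
That pins the CZK growth at 1.0484151.
r = ln(1.0484151)/(240/365) = 0.071904 → 7.19%.

7.19%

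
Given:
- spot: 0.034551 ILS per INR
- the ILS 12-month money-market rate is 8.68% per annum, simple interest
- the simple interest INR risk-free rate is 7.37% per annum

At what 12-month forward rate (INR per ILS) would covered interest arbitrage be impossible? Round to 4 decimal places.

28.5939

T = 1 year.
ILS accumulates by 1 + 0.0868×1 = 1.086800.
Growth of 1 INR over T: 1 + 0.0737×1 = 1.073700.
CIP: F = S · (grow ILS)/(grow INR) = 0.034551 × 1.086800/1.073700 = 0.034972550 ILS per INR.
Quoted the other way: 1/0.034972550 = 28.5939 INR per ILS.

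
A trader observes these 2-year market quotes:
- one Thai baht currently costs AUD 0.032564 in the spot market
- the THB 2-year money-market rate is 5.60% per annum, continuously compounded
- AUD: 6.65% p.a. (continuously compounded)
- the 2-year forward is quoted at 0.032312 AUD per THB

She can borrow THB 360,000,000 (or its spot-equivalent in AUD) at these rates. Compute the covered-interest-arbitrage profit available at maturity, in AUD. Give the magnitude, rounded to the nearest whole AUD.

AUD 379,743

T = 2 years.
Keep in THB, deliver into the forward: 360,000,000·1.1185128606·0.032312 = AUD 13,010,899.52.
Swap to AUD now, deposit: 360,000,000·0.032564·1.1422499983 = AUD 13,390,642.42.
The quoted forward undervalues THB, so borrow THB, convert to AUD at spot, deposit the AUD at 6.65%, and buy THB forward at 0.032312 to cover the loan.
Profit = 13,390,642.42 − 13,010,899.52 = AUD 379,743.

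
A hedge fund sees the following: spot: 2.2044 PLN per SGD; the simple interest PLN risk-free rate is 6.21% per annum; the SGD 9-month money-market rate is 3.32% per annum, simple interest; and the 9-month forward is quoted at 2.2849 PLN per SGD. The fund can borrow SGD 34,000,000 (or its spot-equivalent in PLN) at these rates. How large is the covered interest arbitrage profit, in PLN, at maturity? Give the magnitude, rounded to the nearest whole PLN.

T = 9/12 years.
Keep in SGD, deliver into the forward: 34,000,000·1.024900·2.2849 = PLN 79,620,996.34.
Swap to PLN now, deposit: 34,000,000·2.2044·1.046575 = PLN 78,440,377.62.
The quoted forward overvalues SGD, so borrow PLN, buy SGD at spot, deposit the SGD at 3.32%, and sell the proceeds forward at 2.2849.
Arbitrage profit = |79,620,996.34 − 78,440,377.62| = PLN 1,180,619.

PLN 1,180,619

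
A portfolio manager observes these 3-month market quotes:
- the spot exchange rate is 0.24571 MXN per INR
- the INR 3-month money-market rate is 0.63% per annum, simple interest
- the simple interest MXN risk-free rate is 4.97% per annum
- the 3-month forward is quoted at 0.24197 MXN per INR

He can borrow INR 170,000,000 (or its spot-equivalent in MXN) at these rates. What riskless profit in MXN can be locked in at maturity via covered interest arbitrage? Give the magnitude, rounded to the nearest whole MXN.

T = 3/12 years.
Keep in INR, deliver into the forward: 170,000,000·1.001575·0.24197 = MXN 41,199,687.47.
Swap to MXN now, deposit: 170,000,000·0.24571·1.012425 = MXN 42,289,700.95.
The quoted forward undervalues INR, so borrow INR, convert to MXN at spot, deposit the MXN at 4.97%, and buy INR forward at 0.24197 to cover the loan.
Profit = 42,289,700.95 − 41,199,687.47 = MXN 1,090,013.

MXN 1,090,013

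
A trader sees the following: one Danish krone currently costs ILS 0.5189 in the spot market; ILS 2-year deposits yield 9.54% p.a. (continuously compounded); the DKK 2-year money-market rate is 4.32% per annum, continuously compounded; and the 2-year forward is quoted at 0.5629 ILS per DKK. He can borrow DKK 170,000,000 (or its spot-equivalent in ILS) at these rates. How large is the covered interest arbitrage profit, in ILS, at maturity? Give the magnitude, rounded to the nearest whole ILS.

ILS 2,428,346

T = 2 years.
Keep in DKK, deliver into the forward: 170,000,000·1.090242338·0.5629 = ILS 104,328,560.05.
Swap to ILS now, deposit: 170,000,000·0.5189·1.2102173844 = ILS 106,756,906.13.
The quoted forward undervalues DKK, so borrow DKK, convert to ILS at spot, deposit the ILS at 9.54%, and buy DKK forward at 0.5629 to cover the loan.
Arbitrage profit = |104,328,560.05 − 106,756,906.13| = ILS 2,428,346.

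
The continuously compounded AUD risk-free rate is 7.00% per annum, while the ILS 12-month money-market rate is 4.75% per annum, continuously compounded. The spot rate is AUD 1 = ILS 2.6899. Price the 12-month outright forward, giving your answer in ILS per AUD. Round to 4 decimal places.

2.6301

T = 1 year.
ILS accumulates by e^(0.0475×1) = 1.0486462.
AUD growth factor: e^(0.0700×1) = 1.0725082.
CIP: F = S · (grow ILS)/(grow AUD) = 2.6899 × 1.0486462/1.0725082 = 2.630053 ILS per AUD.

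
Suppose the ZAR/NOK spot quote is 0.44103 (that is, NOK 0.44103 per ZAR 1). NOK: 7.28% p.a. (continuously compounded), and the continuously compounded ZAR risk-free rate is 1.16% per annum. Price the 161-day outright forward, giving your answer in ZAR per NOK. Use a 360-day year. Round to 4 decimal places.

T = 161/360 years.
Growth of 1 NOK over T: e^(0.0728×161/360) = 1.0330936.
ZAR growth factor: e^(0.0116×161/360) = 1.0052013.
Forward (NOK per ZAR) = 0.44103 × 1.0330936 / 1.0052013 = 0.4532677.
Invert for ZAR per NOK: 1 / 0.4532677 = 2.2062.

2.2062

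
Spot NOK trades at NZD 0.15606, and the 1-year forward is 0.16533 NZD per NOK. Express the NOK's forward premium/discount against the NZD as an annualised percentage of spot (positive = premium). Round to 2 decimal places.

T = 1 year.
NOK trades forward at +5.94002% vs spot over the period.
Per annum: 0.0594002 / 1 = 0.059400 = 5.94%.

+5.94%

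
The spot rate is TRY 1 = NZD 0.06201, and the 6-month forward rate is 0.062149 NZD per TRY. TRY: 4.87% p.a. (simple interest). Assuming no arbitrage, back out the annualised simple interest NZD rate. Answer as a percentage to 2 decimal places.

T = 6/12 years.
By CIP, F/S equals the NZD-to-TRY growth ratio: 0.062149/0.06201 = 1.0022416.
TRY growth factor: 1 + 0.0487×6/12 = 1.024350.
So the NZD growth factor = 1.0266462.
(1.0266462 − 1)/T = 0.053292, i.e. 5.33%.

5.33%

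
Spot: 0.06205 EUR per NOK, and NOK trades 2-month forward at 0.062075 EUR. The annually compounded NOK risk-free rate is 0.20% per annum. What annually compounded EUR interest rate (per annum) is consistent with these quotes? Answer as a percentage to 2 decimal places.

0.44%

T = 2/12 years.
By CIP, F/S equals the EUR-to-NOK growth ratio: 0.062075/0.06205 = 1.0004029.
The NOK side grows by (1 + 0.0020)^(2/12) = 1.0003331.
So the EUR growth factor = 1.0007361.
r = 1.0007361^(12/2) − 1 = 0.004425 → 0.44%.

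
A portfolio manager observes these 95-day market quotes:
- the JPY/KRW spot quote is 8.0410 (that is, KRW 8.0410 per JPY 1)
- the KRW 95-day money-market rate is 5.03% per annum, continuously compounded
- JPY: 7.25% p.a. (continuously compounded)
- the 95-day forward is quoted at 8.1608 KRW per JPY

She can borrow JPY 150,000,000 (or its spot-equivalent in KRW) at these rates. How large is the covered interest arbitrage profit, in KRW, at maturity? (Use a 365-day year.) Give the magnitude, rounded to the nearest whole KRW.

KRW 25,393,823

T = 95/365 years.
Route A — deposit JPY, sell forward: 150,000,000 × 1.019049024019 × 8.1608 = KRW 1,247,438,291.28.
Route B — convert at spot, deposit KRW: 150,000,000 × 8.0410 × 1.013177853389 = KRW 1,222,044,467.87.
The quoted forward overvalues JPY, so borrow KRW, buy JPY at spot, deposit the JPY at 7.25%, and sell the proceeds forward at 8.1608.
Arbitrage profit = |1,247,438,291.28 − 1,222,044,467.87| = KRW 25,393,823.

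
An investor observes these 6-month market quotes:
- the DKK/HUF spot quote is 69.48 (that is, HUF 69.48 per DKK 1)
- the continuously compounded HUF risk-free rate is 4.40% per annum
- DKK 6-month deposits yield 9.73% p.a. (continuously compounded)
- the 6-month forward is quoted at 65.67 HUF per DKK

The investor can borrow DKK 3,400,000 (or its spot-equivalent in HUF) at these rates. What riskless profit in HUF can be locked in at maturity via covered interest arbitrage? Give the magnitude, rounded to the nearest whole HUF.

HUF 7,077,652

T = 6/12 years.
Invest the DKK and cover forward: 3,400,000 × 1.04985283794 × 65.67 = HUF 234,409,041.95.
Convert at spot and invest in HUF: 3,400,000 × 69.48 × 1.02224378447 = HUF 241,486,693.69.
The quoted forward undervalues DKK, so borrow DKK, convert to HUF at spot, deposit the HUF at 4.40%, and buy DKK forward at 65.67 to cover the loan.
Arbitrage profit = |234,409,041.95 − 241,486,693.69| = HUF 7,077,652.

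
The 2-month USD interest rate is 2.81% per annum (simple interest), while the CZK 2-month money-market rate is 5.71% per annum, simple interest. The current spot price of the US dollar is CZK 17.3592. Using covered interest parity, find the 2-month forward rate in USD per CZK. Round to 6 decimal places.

T = 2/12 years.
CZK accumulates by 1 + 0.0571×2/12 = 1.0095167.
USD accumulates by 1 + 0.0281×2/12 = 1.0046833.
CIP: F = S · (grow CZK)/(grow USD) = 17.3592 × 1.0095167/1.0046833 = 17.44271 CZK per USD.
Quoted the other way: 1/17.44271 = 0.057331 USD per CZK.

0.057331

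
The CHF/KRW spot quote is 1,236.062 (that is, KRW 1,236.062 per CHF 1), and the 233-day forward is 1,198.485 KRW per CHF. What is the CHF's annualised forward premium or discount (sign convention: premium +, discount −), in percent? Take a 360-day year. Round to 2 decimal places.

T = 233/360 years.
(F − S)/S = (1198.485 − 1236.062)/1236.062 = -0.0304006.
Per annum: -0.0304006 / (233/360) = -0.046971 = -4.70%.

-4.70%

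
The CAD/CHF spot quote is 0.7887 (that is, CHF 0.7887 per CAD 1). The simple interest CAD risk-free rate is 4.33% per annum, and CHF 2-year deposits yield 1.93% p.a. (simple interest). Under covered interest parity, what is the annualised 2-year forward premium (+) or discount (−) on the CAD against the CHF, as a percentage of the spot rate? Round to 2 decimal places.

-2.21%

T = 2 years.
CIP forward (CHF per CAD) = 0.7887 × 1.038600/1.086600 = 0.7538596.
(F − S)/S ÷ T = (0.7538596 − 0.7887)/0.7887/2 = -0.022087 → -2.21%.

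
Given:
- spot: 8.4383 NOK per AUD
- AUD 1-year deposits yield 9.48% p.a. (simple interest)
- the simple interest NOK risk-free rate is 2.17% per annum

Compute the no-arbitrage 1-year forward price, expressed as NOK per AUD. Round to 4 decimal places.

T = 1 year.
Growth of 1 NOK over T: 1 + 0.0217×1 = 1.021700.
AUD growth factor: 1 + 0.0948×1 = 1.094800.
So F = 8.4383 × 1.021700 / 1.094800 = 7.874873 (NOK/AUD).

7.8749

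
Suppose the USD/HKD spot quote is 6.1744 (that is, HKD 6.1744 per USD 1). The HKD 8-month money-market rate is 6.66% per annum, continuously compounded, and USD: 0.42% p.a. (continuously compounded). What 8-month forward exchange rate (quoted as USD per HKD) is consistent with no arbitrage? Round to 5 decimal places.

0.15536

T = 8/12 years.
Growth of 1 HKD over T: e^(0.0666×8/12) = 1.0454004.
USD growth factor: e^(0.0042×8/12) = 1.0028039.
CIP: F = S · (grow HKD)/(grow USD) = 6.1744 × 1.0454004/1.0028039 = 6.436672 HKD per USD.
Quoted the other way: 1/6.436672 = 0.15536 USD per HKD.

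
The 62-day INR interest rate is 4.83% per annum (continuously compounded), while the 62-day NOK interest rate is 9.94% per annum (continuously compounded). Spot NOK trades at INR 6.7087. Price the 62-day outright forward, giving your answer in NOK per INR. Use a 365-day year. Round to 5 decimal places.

T = 62/365 years.
INR accumulates by e^(0.0483×62/365) = 1.0082381.
NOK accumulates by e^(0.0994×62/365) = 1.0170277.
So F = 6.7087 × 1.0082381 / 1.0170277 = 6.650720 (INR/NOK).
Invert for NOK per INR: 1 / 6.650720 = 0.15036.

0.15036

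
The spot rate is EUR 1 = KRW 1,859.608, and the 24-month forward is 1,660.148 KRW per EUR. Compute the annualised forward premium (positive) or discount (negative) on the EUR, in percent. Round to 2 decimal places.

T = 2 years.
(F − S)/S = (1660.148 − 1859.608)/1859.608 = -0.1072592.
Annualise by dividing by T: -0.1072592 / 2 = -0.053630 → -5.36%.

-5.36%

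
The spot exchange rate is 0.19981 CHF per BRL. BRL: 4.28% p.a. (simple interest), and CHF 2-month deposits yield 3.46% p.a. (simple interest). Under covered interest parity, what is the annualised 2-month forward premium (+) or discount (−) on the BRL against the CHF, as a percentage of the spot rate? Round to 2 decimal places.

-0.81%

T = 2/12 years.
CIP forward (CHF per BRL) = 0.19981 × 1.0057667/1.0071333 = 0.19953887.
Annualised premium = (F − S)/S × (1/T) = (0.19953887 − 0.19981)/0.19981 ÷ (2/12) = -0.81%.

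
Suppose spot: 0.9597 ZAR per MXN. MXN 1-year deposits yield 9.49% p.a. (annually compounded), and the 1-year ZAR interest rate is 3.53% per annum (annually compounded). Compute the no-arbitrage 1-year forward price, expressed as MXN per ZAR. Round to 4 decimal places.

1.1020

T = 1 year.
ZAR accumulates by (1 + 0.0353)^1 = 1.035300.
MXN growth factor: (1 + 0.0949)^1 = 1.094900.
So F = 0.9597 × 1.035300 / 1.094900 = 0.9074595 (ZAR/MXN).
Invert for MXN per ZAR: 1 / 0.9074595 = 1.1020.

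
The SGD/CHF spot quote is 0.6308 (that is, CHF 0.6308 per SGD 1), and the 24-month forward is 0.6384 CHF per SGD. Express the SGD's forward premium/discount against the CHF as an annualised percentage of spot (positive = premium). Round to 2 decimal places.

+0.60%

T = 2 years.
Period premium: (0.6384 − 0.6308)/0.6308 = 0.0120482.
×(1/T) gives 0.60% p.a.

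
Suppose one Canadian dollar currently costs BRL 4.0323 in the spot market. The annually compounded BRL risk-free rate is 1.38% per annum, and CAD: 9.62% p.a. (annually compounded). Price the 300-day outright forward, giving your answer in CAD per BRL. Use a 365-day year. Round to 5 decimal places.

T = 300/365 years.
BRL growth factor: (1 + 0.0138)^(300/365) = 1.0113286.
Growth of 1 CAD over T: (1 + 0.0962)^(300/365) = 1.0784155.
Forward (BRL per CAD) = 4.0323 × 1.0113286 / 1.0784155 = 3.781456.
Invert for CAD per BRL: 1 / 3.781456 = 0.26445.

0.26445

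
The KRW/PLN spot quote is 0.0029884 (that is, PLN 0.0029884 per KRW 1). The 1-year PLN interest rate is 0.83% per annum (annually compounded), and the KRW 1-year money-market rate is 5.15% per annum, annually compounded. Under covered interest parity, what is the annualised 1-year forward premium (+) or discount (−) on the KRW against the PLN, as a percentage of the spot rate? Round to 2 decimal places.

-4.11%

T = 1 year.
F = S · g_PLN/g_KRW = 0.0029884 × 1.008300/1.051500 = 0.0028656241.
Annualised premium = (F − S)/S × (1/T) = (0.0028656241 − 0.0029884)/0.0029884 ÷ 1 = -4.11%.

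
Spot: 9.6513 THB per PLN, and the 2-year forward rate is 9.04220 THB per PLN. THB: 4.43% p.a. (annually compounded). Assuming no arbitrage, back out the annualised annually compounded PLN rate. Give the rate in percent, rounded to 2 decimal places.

T = 2 years.
F/S = 9.0422/9.6513 = 0.9368893 = (growth of THB) / (growth of PLN).
The THB side grows by (1 + 0.0443)^2 = 1.0905625.
That pins the PLN growth at 1.1640249.
r = 1.1640249^(1/2) − 1 = 0.078900 → 7.89%.

7.89%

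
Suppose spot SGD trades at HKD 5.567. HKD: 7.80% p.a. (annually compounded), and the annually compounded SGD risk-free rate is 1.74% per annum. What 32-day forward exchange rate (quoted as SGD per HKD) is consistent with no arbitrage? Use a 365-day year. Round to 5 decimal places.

0.17872

T = 32/365 years.
HKD growth factor: (1 + 0.0780)^(32/365) = 1.0066065.
SGD accumulates by (1 + 0.0174)^(32/365) = 1.0015135.
Forward (HKD per SGD) = 5.567 × 1.0066065 / 1.0015135 = 5.595310.
Quoted the other way: 1/5.595310 = 0.17872 SGD per HKD.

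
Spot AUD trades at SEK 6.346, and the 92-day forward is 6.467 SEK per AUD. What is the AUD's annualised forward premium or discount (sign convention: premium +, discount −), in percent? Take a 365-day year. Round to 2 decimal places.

+7.56%

T = 92/365 years.
(F − S)/S = (6.467 − 6.346)/6.346 = 0.0190671.
Per annum: 0.0190671 / (92/365) = 0.075647 = 7.56%.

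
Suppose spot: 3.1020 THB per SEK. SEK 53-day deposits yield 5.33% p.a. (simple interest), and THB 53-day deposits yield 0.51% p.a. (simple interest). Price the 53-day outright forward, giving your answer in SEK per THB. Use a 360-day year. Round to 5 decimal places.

T = 53/360 years.
THB accumulates by 1 + 0.0051×53/360 = 1.0007508.
SEK accumulates by 1 + 0.0533×53/360 = 1.0078469.
So F = 3.102 × 1.0007508 / 1.0078469 = 3.080159 (THB/SEK).
Quoted the other way: 1/3.080159 = 0.32466 SEK per THB.

0.32466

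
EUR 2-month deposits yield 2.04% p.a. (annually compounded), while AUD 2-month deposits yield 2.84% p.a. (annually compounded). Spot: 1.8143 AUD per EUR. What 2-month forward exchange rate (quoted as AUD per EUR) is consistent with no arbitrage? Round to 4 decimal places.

T = 2/12 years.
AUD accumulates by (1 + 0.0284)^(2/12) = 1.0046783.
EUR growth factor: (1 + 0.0204)^(2/12) = 1.0033715.
CIP: F = S · (grow AUD)/(grow EUR) = 1.8143 × 1.0046783/1.0033715 = 1.816663 AUD per EUR.

1.8167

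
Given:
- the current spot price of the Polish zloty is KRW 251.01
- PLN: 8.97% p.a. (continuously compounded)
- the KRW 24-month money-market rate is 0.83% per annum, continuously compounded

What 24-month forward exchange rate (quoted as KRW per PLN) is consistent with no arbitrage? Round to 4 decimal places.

213.2985

T = 2 years.
KRW growth factor: e^(0.0083×2) = 1.016738546.
PLN accumulates by e^(0.0897×2) = 1.196499248.
CIP: F = S · (grow KRW)/(grow PLN) = 251.01 × 1.016738546/1.196499248 = 213.298540 KRW per PLN.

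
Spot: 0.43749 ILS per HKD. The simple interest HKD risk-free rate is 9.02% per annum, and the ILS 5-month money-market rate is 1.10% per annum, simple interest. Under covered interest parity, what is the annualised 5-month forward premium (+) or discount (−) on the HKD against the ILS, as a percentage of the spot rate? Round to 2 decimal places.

-7.63%

T = 5/12 years.
F = S · g_ILS/g_HKD = 0.43749 × 1.0045833/1.0375833 = 0.42357577.
(F − S)/S ÷ T = (0.42357577 − 0.43749)/0.43749/(5/12) = -0.076331 → -7.63%.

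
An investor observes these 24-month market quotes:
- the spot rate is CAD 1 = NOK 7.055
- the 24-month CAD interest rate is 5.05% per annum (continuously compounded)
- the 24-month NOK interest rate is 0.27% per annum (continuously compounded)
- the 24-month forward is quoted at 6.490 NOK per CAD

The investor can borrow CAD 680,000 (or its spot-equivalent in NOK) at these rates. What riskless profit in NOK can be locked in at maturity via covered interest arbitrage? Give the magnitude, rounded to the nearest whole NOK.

T = 2 years.
Invest the CAD and cover forward: 680,000 × 1.106276642 × 6.490 = NOK 4,882,220.08.
Convert at spot and invest in NOK: 680,000 × 7.055 × 1.005414606 = NOK 4,823,376.03.
The quoted forward overvalues CAD, so borrow NOK, buy CAD at spot, deposit the CAD at 5.05%, and sell the proceeds forward at 6.490.
Profit = 4,882,220.08 − 4,823,376.03 = NOK 58,844.

NOK 58,844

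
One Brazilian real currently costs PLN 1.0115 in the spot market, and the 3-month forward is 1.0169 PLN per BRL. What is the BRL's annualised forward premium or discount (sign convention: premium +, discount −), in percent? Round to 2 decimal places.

T = 3/12 years.
BRL trades forward at +0.53386% vs spot over the period.
Annualise by dividing by T: 0.0053386 / (3/12) = 0.021354 → 2.14%.

+2.14%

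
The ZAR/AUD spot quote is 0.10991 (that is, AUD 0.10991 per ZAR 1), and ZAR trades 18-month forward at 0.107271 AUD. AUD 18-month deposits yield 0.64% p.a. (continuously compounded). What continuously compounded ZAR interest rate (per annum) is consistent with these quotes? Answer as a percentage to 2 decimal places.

2.26%

T = 18/12 years.
By CIP, F/S equals the AUD-to-ZAR growth ratio: 0.107271/0.10991 = 0.9759894.
The AUD side grows by e^(0.0064×18/12) = 1.0096462.
That pins the ZAR growth at 1.0344848.
Take logs: ln 1.0344848 / (18/12) = 0.022602, so 2.26%.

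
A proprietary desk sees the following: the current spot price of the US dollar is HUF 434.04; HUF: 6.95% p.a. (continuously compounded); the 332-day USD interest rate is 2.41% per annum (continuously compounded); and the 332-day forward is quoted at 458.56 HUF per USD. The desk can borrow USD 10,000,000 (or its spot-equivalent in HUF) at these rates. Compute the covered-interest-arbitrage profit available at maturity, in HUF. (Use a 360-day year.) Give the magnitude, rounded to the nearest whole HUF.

HUF 60,954,044

T = 332/360 years.
Route A — deposit USD, sell forward: 10,000,000 × 1.022474383241 × 458.56 = HUF 4,688,658,531.79.
Route B — convert at spot, deposit HUF: 10,000,000 × 434.04 × 1.066193090021 = HUF 4,627,704,487.93.
The quoted forward overvalues USD, so borrow HUF, buy USD at spot, deposit the USD at 2.41%, and sell the proceeds forward at 458.56.
The gap between the two covered legs is HUF 60,954,044.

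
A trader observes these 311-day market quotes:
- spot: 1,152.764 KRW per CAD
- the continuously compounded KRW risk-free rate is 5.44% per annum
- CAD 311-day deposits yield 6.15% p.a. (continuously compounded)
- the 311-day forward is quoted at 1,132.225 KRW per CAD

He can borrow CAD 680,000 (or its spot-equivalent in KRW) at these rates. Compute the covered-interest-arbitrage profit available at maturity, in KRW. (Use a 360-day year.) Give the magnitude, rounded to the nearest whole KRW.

T = 311/360 years.
Keep in CAD, deliver into the forward: 680,000·1.05456585108·1132.225 = KRW 811,923,958.10.
Swap to KRW now, deposit: 680,000·1152.764·1.04811735077 = KRW 821,597,725.83.
The quoted forward undervalues CAD, so borrow CAD, convert to KRW at spot, deposit the KRW at 5.44%, and buy CAD forward at 1,132.225 to cover the loan.
The gap between the two covered legs is KRW 9,673,768.

KRW 9,673,768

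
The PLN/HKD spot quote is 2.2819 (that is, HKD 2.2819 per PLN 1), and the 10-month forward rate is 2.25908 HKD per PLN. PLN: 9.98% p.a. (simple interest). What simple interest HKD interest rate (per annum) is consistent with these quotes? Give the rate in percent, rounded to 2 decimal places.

T = 10/12 years.
F/S = 2.25908/2.2819 = 0.9899996 = (growth of HKD) / (growth of PLN).
The PLN side grows by 1 + 0.0998×10/12 = 1.0831667.
That pins the HKD growth at 1.0723346.
r = (1.0723346 − 1)/(10/12) = 0.086802 → 8.68%.

8.68%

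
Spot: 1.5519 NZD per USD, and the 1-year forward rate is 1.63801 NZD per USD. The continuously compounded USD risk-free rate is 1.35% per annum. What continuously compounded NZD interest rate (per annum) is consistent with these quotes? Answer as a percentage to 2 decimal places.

T = 1 year.
CIP gives F = S · g_NZD/g_USD, so g_NZD/g_USD = 1.63801/1.5519 = 1.0554868.
USD growth factor: e^(0.0135×1) = 1.0135915.
Hence g_NZD = 1.0698324.
Take logs: ln 1.0698324 / 1 = 0.067502, so 6.75%.

6.75%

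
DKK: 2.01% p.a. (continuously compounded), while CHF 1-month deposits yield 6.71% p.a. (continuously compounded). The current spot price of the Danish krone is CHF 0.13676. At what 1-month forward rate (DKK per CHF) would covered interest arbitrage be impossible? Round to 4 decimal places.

7.2835

T = 1/12 years.
CHF accumulates by e^(0.0671×1/12) = 1.0056073.
DKK accumulates by e^(0.0201×1/12) = 1.0016764.
So F = 0.13676 × 1.0056073 / 1.0016764 = 0.1372967 (CHF/DKK).
Invert for DKK per CHF: 1 / 0.1372967 = 7.2835.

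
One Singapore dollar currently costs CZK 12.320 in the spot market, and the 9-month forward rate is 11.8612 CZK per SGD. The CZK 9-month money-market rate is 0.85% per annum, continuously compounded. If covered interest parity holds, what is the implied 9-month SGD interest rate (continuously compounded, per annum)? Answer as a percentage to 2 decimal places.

5.91%

T = 9/12 years.
CIP gives F = S · g_CZK/g_SGD, so g_CZK/g_SGD = 11.8612/12.32 = 0.9627597.
CZK growth factor: e^(0.0085×9/12) = 1.0063954.
Hence g_SGD = 1.0453236.
Take logs: ln 1.0453236 / (9/12) = 0.059102, so 5.91%.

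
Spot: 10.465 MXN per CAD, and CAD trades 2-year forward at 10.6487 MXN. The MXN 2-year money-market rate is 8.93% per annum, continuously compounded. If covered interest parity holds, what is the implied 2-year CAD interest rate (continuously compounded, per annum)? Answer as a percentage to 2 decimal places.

8.06%

T = 2 years.
By CIP, F/S equals the MXN-to-CAD growth ratio: 10.6487/10.465 = 1.0175538.
The MXN side grows by e^(0.0893×2) = 1.1955424.
That pins the CAD growth at 1.1749181.
r = ln(1.1749181)/2 = 0.080599 → 8.06%.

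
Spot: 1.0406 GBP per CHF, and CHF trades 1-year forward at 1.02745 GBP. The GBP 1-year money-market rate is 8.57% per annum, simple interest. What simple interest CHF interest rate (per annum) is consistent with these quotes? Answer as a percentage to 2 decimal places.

T = 1 year.
CIP gives F = S · g_GBP/g_CHF, so g_GBP/g_CHF = 1.02745/1.0406 = 0.9873631.
The GBP side grows by 1 + 0.0857×1 = 1.085700.
Hence g_CHF = 1.0995955.
r = (1.0995955 − 1)/1 = 0.099595 → 9.96%.

9.96%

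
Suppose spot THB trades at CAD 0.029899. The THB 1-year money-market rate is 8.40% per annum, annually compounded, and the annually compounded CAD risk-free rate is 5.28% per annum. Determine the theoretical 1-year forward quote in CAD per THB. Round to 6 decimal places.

T = 1 year.
CAD accumulates by (1 + 0.0528)^1 = 1.052800.
Growth of 1 THB over T: (1 + 0.0840)^1 = 1.084000.
Forward (CAD per THB) = 0.029899 × 1.052800 / 1.084000 = 0.02903844.

0.029038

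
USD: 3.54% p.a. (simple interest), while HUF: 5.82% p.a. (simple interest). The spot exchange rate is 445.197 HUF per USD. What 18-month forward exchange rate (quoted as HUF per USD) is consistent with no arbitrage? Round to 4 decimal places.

T = 18/12 years.
HUF growth factor: 1 + 0.0582×18/12 = 1.087300.
USD accumulates by 1 + 0.0354×18/12 = 1.053100.
Forward (HUF per USD) = 445.197 × 1.087300 / 1.053100 = 459.655017.

459.6550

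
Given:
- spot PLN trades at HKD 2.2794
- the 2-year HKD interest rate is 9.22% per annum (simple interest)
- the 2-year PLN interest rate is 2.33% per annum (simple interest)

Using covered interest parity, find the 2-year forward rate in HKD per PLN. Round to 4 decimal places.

2.5795

T = 2 years.
HKD growth factor: 1 + 0.0922×2 = 1.184400.
PLN growth factor: 1 + 0.0233×2 = 1.046600.
So F = 2.2794 × 1.184400 / 1.046600 = 2.579516 (HKD/PLN).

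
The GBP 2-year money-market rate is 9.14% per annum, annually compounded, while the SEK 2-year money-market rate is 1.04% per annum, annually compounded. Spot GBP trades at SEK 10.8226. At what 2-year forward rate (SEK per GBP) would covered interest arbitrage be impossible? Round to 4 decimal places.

T = 2 years.
SEK growth factor: (1 + 0.0104)^2 = 1.0209082.
GBP accumulates by (1 + 0.0914)^2 = 1.191154.
Forward (SEK per GBP) = 10.8226 × 1.0209082 / 1.191154 = 9.275779.

9.2758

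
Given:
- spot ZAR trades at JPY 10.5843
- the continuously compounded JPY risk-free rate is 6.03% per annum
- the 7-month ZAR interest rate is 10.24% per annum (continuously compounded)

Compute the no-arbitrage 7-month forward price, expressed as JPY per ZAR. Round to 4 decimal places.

10.3275

T = 7/12 years.
JPY growth factor: e^(0.0603×7/12) = 1.03580096.
ZAR accumulates by e^(0.1024×7/12) = 1.06155343.
CIP: F = S · (grow JPY)/(grow ZAR) = 10.5843 × 1.03580096/1.06155343 = 10.327533 JPY per ZAR.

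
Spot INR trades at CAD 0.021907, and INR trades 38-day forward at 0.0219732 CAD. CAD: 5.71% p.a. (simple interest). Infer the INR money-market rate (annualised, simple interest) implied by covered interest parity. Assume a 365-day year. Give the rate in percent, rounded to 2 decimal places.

T = 38/365 years.
F/S = 0.0219732/0.021907 = 1.0030219 = (growth of CAD) / (growth of INR).
CAD growth factor: 1 + 0.0571×38/365 = 1.0059447.
That pins the INR growth at 1.002914.
(1.002914 − 1)/T = 0.027990, i.e. 2.80%.

2.80%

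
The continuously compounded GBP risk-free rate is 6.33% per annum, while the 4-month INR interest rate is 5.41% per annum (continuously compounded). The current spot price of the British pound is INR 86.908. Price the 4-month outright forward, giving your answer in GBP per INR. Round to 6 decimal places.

T = 4/12 years.
INR accumulates by e^(0.0541×4/12) = 1.0181969.
Growth of 1 GBP over T: e^(0.0633×4/12) = 1.0213242.
CIP: F = S · (grow INR)/(grow GBP) = 86.908 × 1.0181969/1.0213242 = 86.64189 INR per GBP.
Quoted the other way: 1/86.64189 = 0.011542 GBP per INR.

0.011542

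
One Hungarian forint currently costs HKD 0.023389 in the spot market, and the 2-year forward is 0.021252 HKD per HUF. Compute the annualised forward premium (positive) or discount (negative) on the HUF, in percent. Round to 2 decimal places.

T = 2 years.
HUF trades forward at -9.13677% vs spot over the period.
Per annum: -0.0913677 / 2 = -0.045684 = -4.57%.

-4.57%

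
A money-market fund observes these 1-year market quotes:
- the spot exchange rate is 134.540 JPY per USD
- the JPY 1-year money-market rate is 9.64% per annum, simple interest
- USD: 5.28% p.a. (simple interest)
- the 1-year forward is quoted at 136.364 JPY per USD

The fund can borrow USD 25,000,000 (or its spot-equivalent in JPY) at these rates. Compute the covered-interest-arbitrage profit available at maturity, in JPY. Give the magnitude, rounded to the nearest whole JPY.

JPY 98,640,920

T = 1 year.
Invest the USD and cover forward: 25,000,000 × 1.052800 × 136.364 = JPY 3,589,100,480.00.
Convert at spot and invest in JPY: 25,000,000 × 134.540 × 1.096400 = JPY 3,687,741,400.00.
The quoted forward undervalues USD, so borrow USD, convert to JPY at spot, deposit the JPY at 9.64%, and buy USD forward at 136.364 to cover the loan.
Arbitrage profit = |3,589,100,480.00 − 3,687,741,400.00| = JPY 98,640,920.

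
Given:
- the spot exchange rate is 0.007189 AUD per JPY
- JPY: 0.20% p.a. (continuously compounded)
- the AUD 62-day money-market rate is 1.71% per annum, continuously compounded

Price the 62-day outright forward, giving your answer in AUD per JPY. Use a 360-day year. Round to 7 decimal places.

T = 62/360 years.
AUD accumulates by e^(0.0171×62/360) = 1.0029493.
JPY growth factor: e^(0.0020×62/360) = 1.0003445.
Forward (AUD per JPY) = 0.007189 × 1.0029493 / 1.0003445 = 0.007207719.

0.0072077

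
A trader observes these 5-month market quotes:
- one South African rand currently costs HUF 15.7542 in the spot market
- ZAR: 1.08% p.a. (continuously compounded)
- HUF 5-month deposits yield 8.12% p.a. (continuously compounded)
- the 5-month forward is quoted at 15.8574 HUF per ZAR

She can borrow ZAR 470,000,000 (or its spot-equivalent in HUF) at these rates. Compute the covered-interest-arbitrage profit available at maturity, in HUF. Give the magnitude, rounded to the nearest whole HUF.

T = 5/12 years.
Keep in ZAR, deliver into the forward: 470,000,000·1.004510140205·15.8574 = HUF 7,486,591,975.72.
Swap to HUF now, deposit: 470,000,000·15.7542·1.034412190329 = HUF 7,659,278,168.57.
The quoted forward undervalues ZAR, so borrow ZAR, convert to HUF at spot, deposit the HUF at 8.12%, and buy ZAR forward at 15.8574 to cover the loan.
Profit = 7,659,278,168.57 − 7,486,591,975.72 = HUF 172,686,193.

HUF 172,686,193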